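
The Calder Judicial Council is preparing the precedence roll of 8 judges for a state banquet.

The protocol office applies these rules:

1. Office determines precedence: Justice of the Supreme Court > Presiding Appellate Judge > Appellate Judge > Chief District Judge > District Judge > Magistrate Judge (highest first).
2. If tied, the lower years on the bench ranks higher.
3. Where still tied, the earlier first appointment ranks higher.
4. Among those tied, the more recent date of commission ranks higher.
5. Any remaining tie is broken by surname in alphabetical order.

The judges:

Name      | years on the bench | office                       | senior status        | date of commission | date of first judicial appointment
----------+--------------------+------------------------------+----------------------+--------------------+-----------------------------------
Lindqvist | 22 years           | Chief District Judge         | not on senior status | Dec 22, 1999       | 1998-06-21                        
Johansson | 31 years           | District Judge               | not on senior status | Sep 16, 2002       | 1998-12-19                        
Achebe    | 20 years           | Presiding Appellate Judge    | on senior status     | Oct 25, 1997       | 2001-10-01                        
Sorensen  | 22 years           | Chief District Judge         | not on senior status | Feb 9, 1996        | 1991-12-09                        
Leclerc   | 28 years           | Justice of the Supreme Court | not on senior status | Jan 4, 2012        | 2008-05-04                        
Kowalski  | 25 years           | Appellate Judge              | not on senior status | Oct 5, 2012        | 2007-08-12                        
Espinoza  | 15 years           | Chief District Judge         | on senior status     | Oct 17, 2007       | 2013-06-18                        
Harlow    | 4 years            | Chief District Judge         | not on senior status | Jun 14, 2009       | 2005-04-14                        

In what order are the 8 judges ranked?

Leclerc, Achebe, Kowalski, Harlow, Espinoza, Sorensen, Lindqvist, Johansson

By office: Leclerc (Justice of the Supreme Court); then Achebe (Presiding Appellate Judge); then Kowalski (Appellate Judge); then Harlow, Espinoza, Sorensen and Lindqvist (Chief District Judge); then Johansson (District Judge).
Among Harlow, Espinoza, Sorensen and Lindqvist, by years on the bench (lower first): Harlow (4 years) before Espinoza (15 years) before Sorensen and Lindqvist (22 years).
Among Sorensen and Lindqvist, by date of first judicial appointment (earlier first): Sorensen (1991-12-09) before Lindqvist (1998-06-21).
Full order: Leclerc, Achebe, Kowalski, Harlow, Espinoza, Sorensen, Lindqvist, Johansson.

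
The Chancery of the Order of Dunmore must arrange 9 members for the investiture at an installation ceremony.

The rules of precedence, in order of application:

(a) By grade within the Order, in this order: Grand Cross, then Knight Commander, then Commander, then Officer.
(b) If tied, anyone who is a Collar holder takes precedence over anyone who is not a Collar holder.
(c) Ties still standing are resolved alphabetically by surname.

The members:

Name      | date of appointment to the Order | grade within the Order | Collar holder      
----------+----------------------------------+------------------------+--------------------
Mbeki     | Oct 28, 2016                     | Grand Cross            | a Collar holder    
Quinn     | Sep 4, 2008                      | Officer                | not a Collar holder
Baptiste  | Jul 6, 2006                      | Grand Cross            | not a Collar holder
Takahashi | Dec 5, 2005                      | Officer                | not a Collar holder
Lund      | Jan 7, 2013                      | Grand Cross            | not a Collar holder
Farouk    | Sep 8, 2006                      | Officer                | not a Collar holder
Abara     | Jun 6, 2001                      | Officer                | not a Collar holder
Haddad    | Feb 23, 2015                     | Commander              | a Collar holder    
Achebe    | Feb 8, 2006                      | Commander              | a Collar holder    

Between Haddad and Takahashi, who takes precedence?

By grade within the Order: Mbeki, Baptiste and Lund (Grand Cross); then Achebe and Haddad (Commander); then Abara, Farouk, Quinn and Takahashi (Officer).
Among Mbeki, Baptiste and Lund, a Collar holder before not a Collar holder: Mbeki (a Collar holder) before Baptiste and Lund (not a Collar holder).
Among Baptiste and Lund, alphabetically by surname: Baptiste before Lund.
Achebe and Haddad are each a Collar holder, so the next rule applies.
Among Achebe and Haddad, alphabetically by surname: Achebe before Haddad.
Abara, Farouk, Quinn and Takahashi are each not a Collar holder, so the next rule applies.
Among Abara, Farouk, Quinn and Takahashi, alphabetically by surname: Abara before Farouk before Quinn before Takahashi.
So Haddad takes precedence.

Haddad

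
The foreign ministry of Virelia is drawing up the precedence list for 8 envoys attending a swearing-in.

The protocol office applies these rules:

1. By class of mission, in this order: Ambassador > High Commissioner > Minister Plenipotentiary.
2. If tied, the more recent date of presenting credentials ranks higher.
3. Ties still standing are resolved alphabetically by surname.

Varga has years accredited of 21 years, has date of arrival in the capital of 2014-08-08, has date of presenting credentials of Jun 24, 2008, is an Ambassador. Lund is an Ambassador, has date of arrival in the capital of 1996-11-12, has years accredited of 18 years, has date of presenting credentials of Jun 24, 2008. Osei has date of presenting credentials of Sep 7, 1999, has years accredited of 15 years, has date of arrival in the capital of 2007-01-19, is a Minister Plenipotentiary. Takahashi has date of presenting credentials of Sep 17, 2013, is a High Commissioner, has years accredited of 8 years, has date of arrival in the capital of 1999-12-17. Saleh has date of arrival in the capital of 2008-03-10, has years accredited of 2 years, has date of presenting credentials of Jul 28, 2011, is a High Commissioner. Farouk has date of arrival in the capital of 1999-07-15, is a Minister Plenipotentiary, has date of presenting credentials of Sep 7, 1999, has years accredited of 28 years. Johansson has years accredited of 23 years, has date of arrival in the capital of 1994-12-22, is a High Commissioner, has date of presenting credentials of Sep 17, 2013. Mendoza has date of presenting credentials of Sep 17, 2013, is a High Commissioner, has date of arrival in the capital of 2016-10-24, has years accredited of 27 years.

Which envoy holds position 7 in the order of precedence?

By class of mission: Lund and Varga (Ambassador); then Johansson, Mendoza, Takahashi and Saleh (High Commissioner); then Farouk and Osei (Minister Plenipotentiary).
Lund and Varga both have date of presenting credentials Jun 24, 2008, so the next rule applies.
Among Lund and Varga, alphabetically by surname: Lund before Varga.
Among Johansson, Mendoza, Takahashi and Saleh, by date of presenting credentials (later first): Johansson, Mendoza and Takahashi (Sep 17, 2013) before Saleh (Jul 28, 2011).
Among Johansson, Mendoza and Takahashi, alphabetically by surname: Johansson before Mendoza before Takahashi.
Farouk and Osei both have date of presenting credentials Sep 7, 1999, so the next rule applies.
Among Farouk and Osei, alphabetically by surname: Farouk before Osei.
Order: Lund, Varga, Johansson, Mendoza, Takahashi, Saleh, Farouk, Osei.

Farouk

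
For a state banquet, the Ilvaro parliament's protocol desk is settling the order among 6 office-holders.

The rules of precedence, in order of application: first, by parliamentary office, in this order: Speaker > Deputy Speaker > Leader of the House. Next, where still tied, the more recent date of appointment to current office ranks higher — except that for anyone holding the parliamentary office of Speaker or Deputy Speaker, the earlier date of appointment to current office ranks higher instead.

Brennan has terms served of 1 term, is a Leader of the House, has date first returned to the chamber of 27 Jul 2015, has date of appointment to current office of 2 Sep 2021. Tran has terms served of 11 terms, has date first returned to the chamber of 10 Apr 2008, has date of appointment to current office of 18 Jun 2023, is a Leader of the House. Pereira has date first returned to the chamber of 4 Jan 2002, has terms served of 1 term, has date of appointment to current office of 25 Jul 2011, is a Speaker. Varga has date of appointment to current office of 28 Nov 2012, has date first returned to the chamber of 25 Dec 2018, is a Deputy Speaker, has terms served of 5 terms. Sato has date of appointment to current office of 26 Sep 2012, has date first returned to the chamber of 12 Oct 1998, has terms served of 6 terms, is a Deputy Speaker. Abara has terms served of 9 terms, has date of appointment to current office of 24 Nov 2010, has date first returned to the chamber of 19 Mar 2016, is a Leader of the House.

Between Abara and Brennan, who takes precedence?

Brennan

By parliamentary office: Pereira (Speaker); then Sato and Varga (Deputy Speaker); then Tran, Brennan and Abara (Leader of the House).
Among Sato and Varga, by date of appointment to current office (earlier first) (reversed rule for this group): Sato (26 Sep 2012) before Varga (28 Nov 2012).
Among Tran, Brennan and Abara, by date of appointment to current office (later first): Tran (18 Jun 2023) before Brennan (2 Sep 2021) before Abara (24 Nov 2010).
So Brennan takes precedence.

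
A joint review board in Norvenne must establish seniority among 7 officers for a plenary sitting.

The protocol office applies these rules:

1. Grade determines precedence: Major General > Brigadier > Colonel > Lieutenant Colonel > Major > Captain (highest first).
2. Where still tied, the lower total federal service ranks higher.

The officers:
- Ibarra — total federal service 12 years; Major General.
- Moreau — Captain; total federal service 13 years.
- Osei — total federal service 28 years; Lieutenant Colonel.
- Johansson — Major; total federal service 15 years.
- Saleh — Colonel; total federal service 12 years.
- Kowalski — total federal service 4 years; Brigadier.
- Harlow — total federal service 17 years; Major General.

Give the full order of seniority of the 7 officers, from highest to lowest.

Ibarra, Harlow, Kowalski, Saleh, Osei, Johansson, Moreau

By grade: Ibarra and Harlow (Major General); then Kowalski (Brigadier); then Saleh (Colonel); then Osei (Lieutenant Colonel); then Johansson (Major); then Moreau (Captain).
Among Ibarra and Harlow, by total federal service (lower first): Ibarra (12 years) before Harlow (17 years).
Full order: Ibarra, Harlow, Kowalski, Saleh, Osei, Johansson, Moreau.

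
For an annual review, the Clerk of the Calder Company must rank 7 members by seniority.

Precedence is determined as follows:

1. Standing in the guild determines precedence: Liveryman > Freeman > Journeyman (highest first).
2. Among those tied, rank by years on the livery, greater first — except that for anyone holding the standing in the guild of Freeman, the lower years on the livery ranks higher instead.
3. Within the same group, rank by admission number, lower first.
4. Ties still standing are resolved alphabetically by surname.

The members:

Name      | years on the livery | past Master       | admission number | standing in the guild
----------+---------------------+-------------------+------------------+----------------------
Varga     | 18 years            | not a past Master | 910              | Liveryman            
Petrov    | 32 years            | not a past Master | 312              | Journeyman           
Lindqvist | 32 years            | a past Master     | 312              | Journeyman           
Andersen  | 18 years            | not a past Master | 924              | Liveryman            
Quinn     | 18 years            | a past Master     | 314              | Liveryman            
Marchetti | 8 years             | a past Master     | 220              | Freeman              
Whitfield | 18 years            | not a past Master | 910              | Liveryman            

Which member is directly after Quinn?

Varga

By standing in the guild: Quinn, Varga, Whitfield and Andersen (Liveryman); then Marchetti (Freeman); then Lindqvist and Petrov (Journeyman).
Quinn, Varga, Whitfield and Andersen all have years on the livery 18 years, so the next rule applies.
Among Quinn, Varga, Whitfield and Andersen, by admission number (lower first): Quinn (314) before Varga and Whitfield (910) before Andersen (924).
Among Varga and Whitfield, alphabetically by surname: Varga before Whitfield.
Lindqvist and Petrov both have years on the livery 32 years, so the next rule applies.
Lindqvist and Petrov both have admission number 312, so the next rule applies.
Among Lindqvist and Petrov, alphabetically by surname: Lindqvist before Petrov.
Order: Quinn, Varga, Whitfield, Andersen, Marchetti, Lindqvist, Petrov.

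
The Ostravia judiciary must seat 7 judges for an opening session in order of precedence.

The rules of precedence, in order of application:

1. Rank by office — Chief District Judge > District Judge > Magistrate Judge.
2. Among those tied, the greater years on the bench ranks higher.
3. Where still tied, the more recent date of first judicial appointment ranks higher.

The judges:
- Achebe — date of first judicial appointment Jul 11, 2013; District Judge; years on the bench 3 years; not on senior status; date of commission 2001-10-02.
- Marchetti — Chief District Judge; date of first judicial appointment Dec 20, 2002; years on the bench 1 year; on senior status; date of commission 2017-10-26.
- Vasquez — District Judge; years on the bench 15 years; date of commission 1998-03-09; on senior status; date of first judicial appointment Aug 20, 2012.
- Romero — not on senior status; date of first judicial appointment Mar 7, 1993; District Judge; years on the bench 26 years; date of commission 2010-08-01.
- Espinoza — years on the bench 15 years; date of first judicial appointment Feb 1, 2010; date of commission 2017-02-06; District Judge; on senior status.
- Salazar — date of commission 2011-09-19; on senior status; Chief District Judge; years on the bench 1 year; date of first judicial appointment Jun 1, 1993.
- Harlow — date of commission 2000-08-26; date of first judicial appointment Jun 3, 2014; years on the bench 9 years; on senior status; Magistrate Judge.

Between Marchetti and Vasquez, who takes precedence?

By office: Marchetti and Salazar (Chief District Judge); then Romero, Vasquez, Espinoza and Achebe (District Judge); then Harlow (Magistrate Judge).
Marchetti and Salazar both have years on the bench 1 year, so the next rule applies.
Among Marchetti and Salazar, by date of first judicial appointment (later first): Marchetti (Dec 20, 2002) before Salazar (Jun 1, 1993).
Among Romero, Vasquez, Espinoza and Achebe, by years on the bench (higher first): Romero (26 years) before Vasquez and Espinoza (15 years) before Achebe (3 years).
Among Vasquez and Espinoza, by date of first judicial appointment (later first): Vasquez (Aug 20, 2012) before Espinoza (Feb 1, 2010).
So Marchetti takes precedence.

Marchetti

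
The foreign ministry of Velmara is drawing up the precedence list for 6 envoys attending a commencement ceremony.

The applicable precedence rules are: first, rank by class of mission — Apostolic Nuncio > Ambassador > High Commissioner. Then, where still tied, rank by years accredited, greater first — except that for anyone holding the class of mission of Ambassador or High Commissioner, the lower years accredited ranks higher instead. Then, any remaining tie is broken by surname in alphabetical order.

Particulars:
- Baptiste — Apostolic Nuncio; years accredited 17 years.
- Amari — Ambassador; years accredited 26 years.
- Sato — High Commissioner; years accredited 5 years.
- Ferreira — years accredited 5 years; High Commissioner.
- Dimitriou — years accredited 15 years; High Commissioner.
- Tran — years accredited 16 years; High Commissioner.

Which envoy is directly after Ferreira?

By class of mission: Baptiste (Apostolic Nuncio); then Amari (Ambassador); then Ferreira, Sato, Dimitriou and Tran (High Commissioner).
Among Ferreira, Sato, Dimitriou and Tran, by years accredited (lower first) (reversed rule for this group): Ferreira and Sato (5 years) before Dimitriou (15 years) before Tran (16 years).
Among Ferreira and Sato, alphabetically by surname: Ferreira before Sato.
Order: Baptiste, Amari, Ferreira, Sato, Dimitriou, Tran.

Sato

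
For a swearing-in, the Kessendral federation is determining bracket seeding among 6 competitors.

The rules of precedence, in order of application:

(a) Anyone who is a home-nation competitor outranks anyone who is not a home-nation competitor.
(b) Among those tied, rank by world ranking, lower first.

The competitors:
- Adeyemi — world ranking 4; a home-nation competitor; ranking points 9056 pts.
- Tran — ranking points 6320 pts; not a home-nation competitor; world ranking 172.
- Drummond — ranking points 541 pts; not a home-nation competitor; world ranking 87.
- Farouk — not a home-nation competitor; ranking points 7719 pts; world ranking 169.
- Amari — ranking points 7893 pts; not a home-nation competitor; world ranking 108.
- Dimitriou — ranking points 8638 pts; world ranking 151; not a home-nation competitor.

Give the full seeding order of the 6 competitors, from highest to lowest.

By the first rule: Adeyemi (a home-nation competitor); then Drummond, Amari, Dimitriou, Farouk and Tran (each not a home-nation competitor).
Among Drummond, Amari, Dimitriou, Farouk and Tran, by world ranking (lower first): Drummond (87) before Amari (108) before Dimitriou (151) before Farouk (169) before Tran (172).
Full order: Adeyemi, Drummond, Amari, Dimitriou, Farouk, Tran.

Adeyemi, Drummond, Amari, Dimitriou, Farouk, Tran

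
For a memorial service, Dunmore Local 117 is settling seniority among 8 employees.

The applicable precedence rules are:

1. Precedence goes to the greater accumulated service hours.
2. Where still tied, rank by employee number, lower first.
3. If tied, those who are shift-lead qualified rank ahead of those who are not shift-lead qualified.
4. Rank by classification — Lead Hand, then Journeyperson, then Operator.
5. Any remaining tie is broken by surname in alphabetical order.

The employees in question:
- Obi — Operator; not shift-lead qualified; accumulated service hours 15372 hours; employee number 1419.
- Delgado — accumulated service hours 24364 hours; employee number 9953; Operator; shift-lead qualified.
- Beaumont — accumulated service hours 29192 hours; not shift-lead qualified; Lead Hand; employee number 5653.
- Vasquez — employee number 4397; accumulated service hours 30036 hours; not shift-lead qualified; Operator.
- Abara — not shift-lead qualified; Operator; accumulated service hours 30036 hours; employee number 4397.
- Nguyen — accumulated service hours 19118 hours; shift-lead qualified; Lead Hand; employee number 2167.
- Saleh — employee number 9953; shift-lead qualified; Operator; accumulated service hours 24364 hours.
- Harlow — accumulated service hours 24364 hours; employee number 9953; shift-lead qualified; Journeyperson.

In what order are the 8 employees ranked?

Abara, Vasquez, Beaumont, Harlow, Delgado, Saleh, Nguyen, Obi

By accumulated service hours (higher first): Abara and Vasquez (both 30036 hours); then Beaumont (29192 hours); then Harlow, Delgado and Saleh (each 24364 hours); then Nguyen (19118 hours); then Obi (15372 hours).
Abara and Vasquez both have employee number 4397, so the next rule applies.
Abara and Vasquez are each not shift-lead qualified, so the next rule applies.
Abara and Vasquez are each Operator, so the next rule applies.
Among Abara and Vasquez, alphabetically by surname: Abara before Vasquez.
Harlow, Delgado and Saleh all have employee number 9953, so the next rule applies.
Harlow, Delgado and Saleh are each shift-lead qualified, so the next rule applies.
Among Harlow, Delgado and Saleh, by classification: Harlow (Journeyperson) before Delgado and Saleh (Operator).
Among Delgado and Saleh, alphabetically by surname: Delgado before Saleh.
Full order: Abara, Vasquez, Beaumont, Harlow, Delgado, Saleh, Nguyen, Obi.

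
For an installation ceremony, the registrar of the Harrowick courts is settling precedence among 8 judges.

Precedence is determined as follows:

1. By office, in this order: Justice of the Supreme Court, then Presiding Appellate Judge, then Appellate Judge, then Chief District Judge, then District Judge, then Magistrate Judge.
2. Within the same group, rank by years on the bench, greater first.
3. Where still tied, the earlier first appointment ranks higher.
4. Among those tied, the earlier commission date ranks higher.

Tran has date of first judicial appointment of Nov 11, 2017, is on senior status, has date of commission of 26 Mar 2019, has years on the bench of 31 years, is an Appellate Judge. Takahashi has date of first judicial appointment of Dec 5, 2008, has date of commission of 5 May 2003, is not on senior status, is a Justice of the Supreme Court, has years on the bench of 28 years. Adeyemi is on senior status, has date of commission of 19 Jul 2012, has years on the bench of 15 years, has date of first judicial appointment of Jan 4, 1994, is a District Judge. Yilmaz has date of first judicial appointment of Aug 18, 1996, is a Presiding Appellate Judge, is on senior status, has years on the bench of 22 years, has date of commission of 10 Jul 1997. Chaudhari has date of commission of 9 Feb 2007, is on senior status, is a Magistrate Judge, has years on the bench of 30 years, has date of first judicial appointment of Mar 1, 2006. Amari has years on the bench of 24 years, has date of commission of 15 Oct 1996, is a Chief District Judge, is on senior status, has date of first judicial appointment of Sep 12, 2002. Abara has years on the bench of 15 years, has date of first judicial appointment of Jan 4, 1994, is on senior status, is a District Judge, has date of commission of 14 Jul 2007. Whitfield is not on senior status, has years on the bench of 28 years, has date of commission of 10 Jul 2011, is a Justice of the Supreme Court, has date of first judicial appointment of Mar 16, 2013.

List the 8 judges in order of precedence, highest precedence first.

Takahashi, Whitfield, Yilmaz, Tran, Amari, Abara, Adeyemi, Chaudhari

By office: Takahashi and Whitfield (Justice of the Supreme Court); then Yilmaz (Presiding Appellate Judge); then Tran (Appellate Judge); then Amari (Chief District Judge); then Abara and Adeyemi (District Judge); then Chaudhari (Magistrate Judge).
Takahashi and Whitfield both have years on the bench 28 years, so the next rule applies.
Among Takahashi and Whitfield, by date of first judicial appointment (earlier first): Takahashi (Dec 5, 2008) before Whitfield (Mar 16, 2013).
Abara and Adeyemi both have years on the bench 15 years, so the next rule applies.
Abara and Adeyemi both have date of first judicial appointment Jan 4, 1994, so the next rule applies.
Among Abara and Adeyemi, by date of commission (earlier first): Abara (14 Jul 2007) before Adeyemi (19 Jul 2012).
Full order: Takahashi, Whitfield, Yilmaz, Tran, Amari, Abara, Adeyemi, Chaudhari.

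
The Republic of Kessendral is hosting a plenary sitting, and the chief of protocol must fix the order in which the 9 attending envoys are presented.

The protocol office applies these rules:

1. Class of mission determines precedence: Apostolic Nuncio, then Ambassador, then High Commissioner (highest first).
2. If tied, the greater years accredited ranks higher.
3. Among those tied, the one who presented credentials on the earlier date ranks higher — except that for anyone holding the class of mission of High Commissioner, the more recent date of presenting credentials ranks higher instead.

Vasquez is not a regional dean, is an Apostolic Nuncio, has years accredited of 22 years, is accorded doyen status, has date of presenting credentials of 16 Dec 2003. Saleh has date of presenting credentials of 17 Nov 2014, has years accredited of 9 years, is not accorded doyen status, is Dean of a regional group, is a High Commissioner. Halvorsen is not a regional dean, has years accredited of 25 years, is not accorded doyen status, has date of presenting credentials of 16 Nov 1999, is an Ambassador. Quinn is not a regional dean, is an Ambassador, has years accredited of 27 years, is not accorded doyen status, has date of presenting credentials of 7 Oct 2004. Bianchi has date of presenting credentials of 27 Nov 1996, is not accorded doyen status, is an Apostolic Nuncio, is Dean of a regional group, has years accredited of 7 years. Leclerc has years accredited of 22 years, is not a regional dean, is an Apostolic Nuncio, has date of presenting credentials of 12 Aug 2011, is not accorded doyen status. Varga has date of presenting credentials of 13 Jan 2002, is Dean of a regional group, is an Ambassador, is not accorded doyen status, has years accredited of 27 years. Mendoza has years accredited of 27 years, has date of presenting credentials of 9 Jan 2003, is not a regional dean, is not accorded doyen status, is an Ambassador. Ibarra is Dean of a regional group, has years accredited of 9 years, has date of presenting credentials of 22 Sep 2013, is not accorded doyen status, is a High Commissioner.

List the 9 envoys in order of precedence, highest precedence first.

Vasquez, Leclerc, Bianchi, Varga, Mendoza, Quinn, Halvorsen, Saleh, Ibarra

By class of mission: Vasquez, Leclerc and Bianchi (Apostolic Nuncio); then Varga, Mendoza, Quinn and Halvorsen (Ambassador); then Saleh and Ibarra (High Commissioner).
Among Vasquez, Leclerc and Bianchi, by years accredited (higher first): Vasquez and Leclerc (22 years) before Bianchi (7 years).
Among Vasquez and Leclerc, by date of presenting credentials (earlier first): Vasquez (16 Dec 2003) before Leclerc (12 Aug 2011).
Among Varga, Mendoza, Quinn and Halvorsen, by years accredited (higher first): Varga, Mendoza and Quinn (27 years) before Halvorsen (25 years).
Among Varga, Mendoza and Quinn, by date of presenting credentials (earlier first): Varga (13 Jan 2002) before Mendoza (9 Jan 2003) before Quinn (7 Oct 2004).
Saleh and Ibarra both have years accredited 9 years, so the next rule applies.
Among Saleh and Ibarra, by date of presenting credentials (later first) (reversed rule for this group): Saleh (17 Nov 2014) before Ibarra (22 Sep 2013).
Full order: Vasquez, Leclerc, Bianchi, Varga, Mendoza, Quinn, Halvorsen, Saleh, Ibarra.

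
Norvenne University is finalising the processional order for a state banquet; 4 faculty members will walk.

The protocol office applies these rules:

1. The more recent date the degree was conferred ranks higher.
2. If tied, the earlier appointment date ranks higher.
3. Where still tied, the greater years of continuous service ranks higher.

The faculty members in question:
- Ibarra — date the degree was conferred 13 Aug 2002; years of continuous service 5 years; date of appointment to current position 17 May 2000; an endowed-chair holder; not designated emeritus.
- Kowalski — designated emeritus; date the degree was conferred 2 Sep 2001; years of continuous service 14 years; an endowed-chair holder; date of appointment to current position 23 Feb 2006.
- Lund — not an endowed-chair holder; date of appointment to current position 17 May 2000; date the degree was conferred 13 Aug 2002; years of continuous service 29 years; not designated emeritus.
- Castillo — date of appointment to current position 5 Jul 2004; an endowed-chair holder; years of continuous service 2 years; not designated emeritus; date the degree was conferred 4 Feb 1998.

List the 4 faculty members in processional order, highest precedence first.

By date the degree was conferred (later first): Lund and Ibarra (both 13 Aug 2002); then Kowalski (2 Sep 2001); then Castillo (4 Feb 1998).
Lund and Ibarra both have date of appointment to current position 17 May 2000, so the next rule applies.
Among Lund and Ibarra, by years of continuous service (higher first): Lund (29 years) before Ibarra (5 years).
Full order: Lund, Ibarra, Kowalski, Castillo.

Lund, Ibarra, Kowalski, Castillo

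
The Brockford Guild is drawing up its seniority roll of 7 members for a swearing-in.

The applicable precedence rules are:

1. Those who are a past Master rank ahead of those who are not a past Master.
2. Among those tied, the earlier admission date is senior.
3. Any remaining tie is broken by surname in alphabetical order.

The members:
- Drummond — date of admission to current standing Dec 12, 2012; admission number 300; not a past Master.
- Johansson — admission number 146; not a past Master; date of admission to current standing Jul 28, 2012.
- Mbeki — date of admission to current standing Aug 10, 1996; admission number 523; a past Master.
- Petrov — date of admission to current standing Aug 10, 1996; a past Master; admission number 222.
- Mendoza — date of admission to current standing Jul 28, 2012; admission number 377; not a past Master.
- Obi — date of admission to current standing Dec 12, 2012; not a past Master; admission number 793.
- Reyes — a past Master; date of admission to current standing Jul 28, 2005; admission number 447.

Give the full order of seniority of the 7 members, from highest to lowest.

Mbeki, Petrov, Reyes, Johansson, Mendoza, Drummond, Obi

By the first rule: Mbeki, Petrov and Reyes (each a past Master); then Johansson, Mendoza, Drummond and Obi (each not a past Master).
Among Mbeki, Petrov and Reyes, by date of admission to current standing (earlier first): Mbeki and Petrov (Aug 10, 1996) before Reyes (Jul 28, 2005).
Among Mbeki and Petrov, alphabetically by surname: Mbeki before Petrov.
Among Johansson, Mendoza, Drummond and Obi, by date of admission to current standing (earlier first): Johansson and Mendoza (Jul 28, 2012) before Drummond and Obi (Dec 12, 2012).
Among Johansson and Mendoza, alphabetically by surname: Johansson before Mendoza.
Among Drummond and Obi, alphabetically by surname: Drummond before Obi.
Full order: Mbeki, Petrov, Reyes, Johansson, Mendoza, Drummond, Obi.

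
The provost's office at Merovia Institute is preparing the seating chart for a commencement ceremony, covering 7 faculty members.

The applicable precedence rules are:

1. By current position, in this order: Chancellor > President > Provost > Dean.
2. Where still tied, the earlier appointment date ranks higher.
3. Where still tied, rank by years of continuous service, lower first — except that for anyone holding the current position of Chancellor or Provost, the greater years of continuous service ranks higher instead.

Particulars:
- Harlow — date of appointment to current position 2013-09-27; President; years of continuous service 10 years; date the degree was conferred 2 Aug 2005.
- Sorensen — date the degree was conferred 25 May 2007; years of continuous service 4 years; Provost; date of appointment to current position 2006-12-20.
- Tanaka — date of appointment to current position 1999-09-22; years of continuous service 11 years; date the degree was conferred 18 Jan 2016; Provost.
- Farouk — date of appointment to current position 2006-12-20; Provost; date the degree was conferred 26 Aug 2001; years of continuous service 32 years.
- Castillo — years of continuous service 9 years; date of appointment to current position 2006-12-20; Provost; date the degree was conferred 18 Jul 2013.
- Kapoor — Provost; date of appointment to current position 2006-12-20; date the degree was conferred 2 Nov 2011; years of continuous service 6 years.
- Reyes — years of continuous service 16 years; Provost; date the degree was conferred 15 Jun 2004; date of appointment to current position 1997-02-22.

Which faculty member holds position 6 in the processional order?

Kapoor

By current position: Harlow (President); then Reyes, Tanaka, Farouk, Castillo, Kapoor and Sorensen (Provost).
Among Reyes, Tanaka, Farouk, Castillo, Kapoor and Sorensen, by date of appointment to current position (earlier first): Reyes (1997-02-22) before Tanaka (1999-09-22) before Farouk, Castillo, Kapoor and Sorensen (2006-12-20).
Among Farouk, Castillo, Kapoor and Sorensen, by years of continuous service (higher first) (reversed rule for this group): Farouk (32 years) before Castillo (9 years) before Kapoor (6 years) before Sorensen (4 years).
Order: Harlow, Reyes, Tanaka, Farouk, Castillo, Kapoor, Sorensen.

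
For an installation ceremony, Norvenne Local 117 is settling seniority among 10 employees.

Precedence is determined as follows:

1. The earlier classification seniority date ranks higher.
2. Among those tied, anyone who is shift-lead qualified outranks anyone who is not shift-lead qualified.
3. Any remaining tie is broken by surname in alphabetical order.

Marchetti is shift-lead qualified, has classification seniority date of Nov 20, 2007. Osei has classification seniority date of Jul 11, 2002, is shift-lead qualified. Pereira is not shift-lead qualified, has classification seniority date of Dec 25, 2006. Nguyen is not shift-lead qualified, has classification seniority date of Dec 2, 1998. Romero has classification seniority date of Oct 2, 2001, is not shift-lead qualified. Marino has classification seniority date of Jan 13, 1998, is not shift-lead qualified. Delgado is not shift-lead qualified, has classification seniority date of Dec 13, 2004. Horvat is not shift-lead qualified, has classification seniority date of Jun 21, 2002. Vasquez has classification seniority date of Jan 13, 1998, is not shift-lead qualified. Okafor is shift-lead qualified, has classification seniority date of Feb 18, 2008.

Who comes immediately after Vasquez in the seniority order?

Nguyen

By classification seniority date (earlier first): Marino and Vasquez (both Jan 13, 1998); then Nguyen (Dec 2, 1998); then Romero (Oct 2, 2001); then Horvat (Jun 21, 2002); then Osei (Jul 11, 2002); then Delgado (Dec 13, 2004); then Pereira (Dec 25, 2006); then Marchetti (Nov 20, 2007); then Okafor (Feb 18, 2008).
Marino and Vasquez are each not shift-lead qualified, so the next rule applies.
Among Marino and Vasquez, alphabetically by surname: Marino before Vasquez.
Order: Marino, Vasquez, Nguyen, Romero, Horvat, Osei, Delgado, Pereira, Marchetti, Okafor.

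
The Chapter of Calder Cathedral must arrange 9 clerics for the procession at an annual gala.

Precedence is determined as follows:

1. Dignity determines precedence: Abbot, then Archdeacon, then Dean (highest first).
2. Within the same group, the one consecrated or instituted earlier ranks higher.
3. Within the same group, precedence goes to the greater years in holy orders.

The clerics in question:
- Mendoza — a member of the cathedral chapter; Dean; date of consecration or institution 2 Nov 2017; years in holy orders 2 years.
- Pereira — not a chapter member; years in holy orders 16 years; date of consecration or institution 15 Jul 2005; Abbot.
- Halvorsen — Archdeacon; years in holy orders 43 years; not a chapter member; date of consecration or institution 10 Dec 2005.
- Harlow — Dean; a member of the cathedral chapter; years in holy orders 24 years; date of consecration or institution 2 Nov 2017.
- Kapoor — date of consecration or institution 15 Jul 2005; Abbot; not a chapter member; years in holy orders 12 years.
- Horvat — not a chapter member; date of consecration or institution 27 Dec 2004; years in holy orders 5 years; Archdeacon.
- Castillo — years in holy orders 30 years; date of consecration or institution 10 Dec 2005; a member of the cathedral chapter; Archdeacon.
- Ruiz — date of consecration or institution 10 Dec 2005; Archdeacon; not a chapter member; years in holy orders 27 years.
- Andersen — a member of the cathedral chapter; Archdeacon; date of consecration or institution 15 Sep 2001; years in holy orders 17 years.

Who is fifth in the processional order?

By dignity: Pereira and Kapoor (Abbot); then Andersen, Horvat, Halvorsen, Castillo and Ruiz (Archdeacon); then Harlow and Mendoza (Dean).
Pereira and Kapoor both have date of consecration or institution 15 Jul 2005, so the next rule applies.
Among Pereira and Kapoor, by years in holy orders (higher first): Pereira (16 years) before Kapoor (12 years).
Among Andersen, Horvat, Halvorsen, Castillo and Ruiz, by date of consecration or institution (earlier first): Andersen (15 Sep 2001) before Horvat (27 Dec 2004) before Halvorsen, Castillo and Ruiz (10 Dec 2005).
Among Halvorsen, Castillo and Ruiz, by years in holy orders (higher first): Halvorsen (43 years) before Castillo (30 years) before Ruiz (27 years).
Harlow and Mendoza both have date of consecration or institution 2 Nov 2017, so the next rule applies.
Among Harlow and Mendoza, by years in holy orders (higher first): Harlow (24 years) before Mendoza (2 years).
Order: Pereira, Kapoor, Andersen, Horvat, Halvorsen, Castillo, Ruiz, Harlow, Mendoza.

Halvorsen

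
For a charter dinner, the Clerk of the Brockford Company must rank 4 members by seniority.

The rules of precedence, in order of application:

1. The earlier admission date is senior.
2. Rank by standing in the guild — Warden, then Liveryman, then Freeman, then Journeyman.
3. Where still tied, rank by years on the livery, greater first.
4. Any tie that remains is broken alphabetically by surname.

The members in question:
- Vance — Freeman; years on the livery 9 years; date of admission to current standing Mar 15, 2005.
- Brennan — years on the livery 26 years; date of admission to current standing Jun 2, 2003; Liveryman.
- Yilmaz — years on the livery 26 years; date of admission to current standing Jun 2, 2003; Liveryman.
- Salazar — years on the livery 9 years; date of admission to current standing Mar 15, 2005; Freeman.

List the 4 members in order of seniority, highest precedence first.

Brennan, Yilmaz, Salazar, Vance

By date of admission to current standing (earlier first): Brennan and Yilmaz (both Jun 2, 2003); then Salazar and Vance (both Mar 15, 2005).
Brennan and Yilmaz are each Liveryman, so the next rule applies.
Brennan and Yilmaz both have years on the livery 26 years, so the next rule applies.
Among Brennan and Yilmaz, alphabetically by surname: Brennan before Yilmaz.
Salazar and Vance are each Freeman, so the next rule applies.
Salazar and Vance both have years on the livery 9 years, so the next rule applies.
Among Salazar and Vance, alphabetically by surname: Salazar before Vance.
Full order: Brennan, Yilmaz, Salazar, Vance.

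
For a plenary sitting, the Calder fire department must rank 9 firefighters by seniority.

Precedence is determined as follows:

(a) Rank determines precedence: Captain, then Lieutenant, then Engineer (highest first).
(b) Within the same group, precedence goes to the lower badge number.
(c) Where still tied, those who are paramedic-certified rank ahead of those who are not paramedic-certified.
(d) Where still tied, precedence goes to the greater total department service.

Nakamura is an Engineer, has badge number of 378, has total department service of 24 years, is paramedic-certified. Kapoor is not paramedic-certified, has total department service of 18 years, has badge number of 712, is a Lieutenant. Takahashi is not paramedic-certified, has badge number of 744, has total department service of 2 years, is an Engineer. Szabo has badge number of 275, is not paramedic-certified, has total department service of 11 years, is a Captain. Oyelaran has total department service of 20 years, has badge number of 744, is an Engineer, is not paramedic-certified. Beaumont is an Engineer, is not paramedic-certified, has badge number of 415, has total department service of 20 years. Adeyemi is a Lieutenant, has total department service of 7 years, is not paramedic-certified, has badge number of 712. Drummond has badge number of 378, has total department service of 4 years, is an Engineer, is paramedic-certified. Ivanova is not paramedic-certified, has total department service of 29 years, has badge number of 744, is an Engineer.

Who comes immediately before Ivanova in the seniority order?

Beaumont

By rank: Szabo (Captain); then Kapoor and Adeyemi (Lieutenant); then Nakamura, Drummond, Beaumont, Ivanova, Oyelaran and Takahashi (Engineer).
Kapoor and Adeyemi both have badge number 712, so the next rule applies.
Kapoor and Adeyemi are each not paramedic-certified, so the next rule applies.
Among Kapoor and Adeyemi, by total department service (higher first): Kapoor (18 years) before Adeyemi (7 years).
Among Nakamura, Drummond, Beaumont, Ivanova, Oyelaran and Takahashi, by badge number (lower first): Nakamura and Drummond (378) before Beaumont (415) before Ivanova, Oyelaran and Takahashi (744).
Nakamura and Drummond are each paramedic-certified, so the next rule applies.
Among Nakamura and Drummond, by total department service (higher first): Nakamura (24 years) before Drummond (4 years).
Ivanova, Oyelaran and Takahashi are each not paramedic-certified, so the next rule applies.
Among Ivanova, Oyelaran and Takahashi, by total department service (higher first): Ivanova (29 years) before Oyelaran (20 years) before Takahashi (2 years).
Order: Szabo, Kapoor, Adeyemi, Nakamura, Drummond, Beaumont, Ivanova, Oyelaran, Takahashi.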